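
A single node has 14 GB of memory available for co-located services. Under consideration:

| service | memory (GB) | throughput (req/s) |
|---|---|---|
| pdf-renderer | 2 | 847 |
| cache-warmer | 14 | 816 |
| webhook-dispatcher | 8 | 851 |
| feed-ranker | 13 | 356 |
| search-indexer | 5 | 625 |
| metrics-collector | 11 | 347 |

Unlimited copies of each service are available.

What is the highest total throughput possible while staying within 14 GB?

7×pdf-renderer uses 14 of the 14 GB and totals 5929.

5929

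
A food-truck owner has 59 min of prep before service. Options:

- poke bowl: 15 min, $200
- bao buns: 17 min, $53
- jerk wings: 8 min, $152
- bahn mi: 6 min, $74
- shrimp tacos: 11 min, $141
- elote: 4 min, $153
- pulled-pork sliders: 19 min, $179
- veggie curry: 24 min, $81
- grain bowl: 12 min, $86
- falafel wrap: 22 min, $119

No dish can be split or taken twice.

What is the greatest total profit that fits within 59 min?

A density-first pass picks poke bowl + jerk wings + bahn mi + shrimp tacos + elote + grain bowl — 806 at 56 min.
The 18 min tied up in bahn mi and grain bowl is better spent on pulled-pork sliders — total rises to 825 (57 min).
The closest alternative, poke bowl + jerk wings + bahn mi + shrimp tacos + elote + grain bowl, reaches only 806.

825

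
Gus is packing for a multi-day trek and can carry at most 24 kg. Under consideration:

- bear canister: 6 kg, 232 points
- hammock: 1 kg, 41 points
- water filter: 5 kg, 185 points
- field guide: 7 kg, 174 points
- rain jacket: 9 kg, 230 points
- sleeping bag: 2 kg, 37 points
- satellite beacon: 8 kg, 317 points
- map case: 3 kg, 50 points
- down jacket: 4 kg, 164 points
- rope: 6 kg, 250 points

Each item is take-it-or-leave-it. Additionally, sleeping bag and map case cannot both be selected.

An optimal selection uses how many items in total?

4

Optimal total is 963.
One optimal bundle: bear canister + satellite beacon + down jacket + rope (24 kg).
Every optimal selection uses 4 items.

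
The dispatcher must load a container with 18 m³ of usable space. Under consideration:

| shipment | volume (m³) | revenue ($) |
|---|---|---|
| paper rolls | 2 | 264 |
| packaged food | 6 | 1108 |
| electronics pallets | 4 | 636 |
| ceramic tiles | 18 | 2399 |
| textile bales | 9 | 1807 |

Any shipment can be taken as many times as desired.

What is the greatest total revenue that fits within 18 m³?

2×textile bales uses 18 of the 18 m³ and totals 3614.
Nothing else within 18 m³ beats 3614.

3614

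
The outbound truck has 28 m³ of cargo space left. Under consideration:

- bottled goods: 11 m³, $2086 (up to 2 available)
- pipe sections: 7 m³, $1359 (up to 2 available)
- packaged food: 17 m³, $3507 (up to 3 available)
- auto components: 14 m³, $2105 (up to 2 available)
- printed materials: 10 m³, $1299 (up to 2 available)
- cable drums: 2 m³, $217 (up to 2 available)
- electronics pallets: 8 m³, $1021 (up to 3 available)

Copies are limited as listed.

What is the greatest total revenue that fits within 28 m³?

5593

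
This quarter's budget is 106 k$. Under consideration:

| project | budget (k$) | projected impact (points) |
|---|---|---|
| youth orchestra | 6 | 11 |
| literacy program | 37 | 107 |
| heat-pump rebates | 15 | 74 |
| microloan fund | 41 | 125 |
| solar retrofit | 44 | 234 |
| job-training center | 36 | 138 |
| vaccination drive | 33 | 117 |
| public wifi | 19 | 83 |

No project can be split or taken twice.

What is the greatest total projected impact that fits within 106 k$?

By projected impact per k$: solar retrofit 5.32, heat-pump rebates 4.93, public wifi 4.37, job-training center 3.83 lead.
Greedy by ratio would take youth orchestra + heat-pump rebates + solar retrofit + public wifi: 84 k$ used, total 402.
Dropping heat-pump rebates frees 15 k$; slotting in job-training center (36 k$) lifts the total to 466 at 105 k$.
The closest alternative, youth orchestra + heat-pump rebates + solar retrofit + job-training center, reaches only 457.

466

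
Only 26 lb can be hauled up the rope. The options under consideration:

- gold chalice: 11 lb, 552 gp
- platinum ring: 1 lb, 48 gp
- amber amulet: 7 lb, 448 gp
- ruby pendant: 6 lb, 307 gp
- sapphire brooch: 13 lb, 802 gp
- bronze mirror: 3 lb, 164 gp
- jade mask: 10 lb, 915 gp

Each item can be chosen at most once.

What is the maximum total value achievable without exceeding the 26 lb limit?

Greedy by ratio would take amber amulet + ruby pendant + bronze mirror + jade mask: 26 lb used, total 1834.
Dropping amber amulet and ruby pendant frees 13 lb; slotting in sapphire brooch (13 lb) lifts the total to 1881 at 26 lb.

1881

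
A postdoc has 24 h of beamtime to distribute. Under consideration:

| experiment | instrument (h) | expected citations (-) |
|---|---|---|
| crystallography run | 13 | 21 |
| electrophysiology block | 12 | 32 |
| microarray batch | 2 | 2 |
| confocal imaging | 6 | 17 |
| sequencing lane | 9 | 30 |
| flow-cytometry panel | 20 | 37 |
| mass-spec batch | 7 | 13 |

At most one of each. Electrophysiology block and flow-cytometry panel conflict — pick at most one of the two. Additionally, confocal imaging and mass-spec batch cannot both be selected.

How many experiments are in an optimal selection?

Best achievable expected citations is 64.
electrophysiology block + microarray batch + sequencing lane hits 64 at 23 h.
Any selection reaching 64 contains exactly 3 experiments.

3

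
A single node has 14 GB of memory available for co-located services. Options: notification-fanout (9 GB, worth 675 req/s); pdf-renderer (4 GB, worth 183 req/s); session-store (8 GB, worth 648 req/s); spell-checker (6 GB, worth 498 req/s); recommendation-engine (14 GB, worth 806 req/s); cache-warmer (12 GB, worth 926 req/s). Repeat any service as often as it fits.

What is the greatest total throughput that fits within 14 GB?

1146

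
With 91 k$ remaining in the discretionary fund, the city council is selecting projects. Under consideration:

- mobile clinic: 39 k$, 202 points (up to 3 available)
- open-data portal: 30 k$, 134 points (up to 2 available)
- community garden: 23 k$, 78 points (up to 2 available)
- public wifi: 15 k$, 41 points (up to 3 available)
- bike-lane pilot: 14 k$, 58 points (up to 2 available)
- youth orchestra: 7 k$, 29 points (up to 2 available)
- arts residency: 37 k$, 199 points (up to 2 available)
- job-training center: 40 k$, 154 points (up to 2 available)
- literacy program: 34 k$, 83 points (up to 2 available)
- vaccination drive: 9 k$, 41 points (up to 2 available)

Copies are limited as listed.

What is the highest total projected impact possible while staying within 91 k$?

468

Best packing: youth orchestra + 2×arts residency + vaccination drive — 90 k$, 468 total.
The spare 1 k$ is too small for any remaining project, and no exchange beats 468.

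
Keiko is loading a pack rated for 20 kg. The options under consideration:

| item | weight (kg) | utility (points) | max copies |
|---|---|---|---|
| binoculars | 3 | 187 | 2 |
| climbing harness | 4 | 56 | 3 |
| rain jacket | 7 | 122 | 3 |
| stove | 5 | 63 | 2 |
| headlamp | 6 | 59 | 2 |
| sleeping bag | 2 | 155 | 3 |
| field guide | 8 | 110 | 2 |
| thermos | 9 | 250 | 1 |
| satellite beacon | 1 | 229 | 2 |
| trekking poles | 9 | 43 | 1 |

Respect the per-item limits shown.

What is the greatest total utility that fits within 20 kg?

A density-first pass picks 2×binoculars + climbing harness + 3×sleeping bag + 2×satellite beacon — 1353 at 18 kg.
The 7 kg tied up in binoculars and climbing harness is better spent on thermos — total rises to 1360 (20 kg).
Every other selection either busts 20 kg or exceeds an availability limit or fails to beat 1360.

1360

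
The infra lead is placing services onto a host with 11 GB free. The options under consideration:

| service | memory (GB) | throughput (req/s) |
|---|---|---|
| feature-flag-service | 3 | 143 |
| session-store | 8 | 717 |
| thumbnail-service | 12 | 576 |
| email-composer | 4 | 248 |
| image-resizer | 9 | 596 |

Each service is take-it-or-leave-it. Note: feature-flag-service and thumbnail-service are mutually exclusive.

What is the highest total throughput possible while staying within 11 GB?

860

Taking feature-flag-service + session-store: 11 GB used, 860 in throughput.
Runner-up session-store tops out at 717.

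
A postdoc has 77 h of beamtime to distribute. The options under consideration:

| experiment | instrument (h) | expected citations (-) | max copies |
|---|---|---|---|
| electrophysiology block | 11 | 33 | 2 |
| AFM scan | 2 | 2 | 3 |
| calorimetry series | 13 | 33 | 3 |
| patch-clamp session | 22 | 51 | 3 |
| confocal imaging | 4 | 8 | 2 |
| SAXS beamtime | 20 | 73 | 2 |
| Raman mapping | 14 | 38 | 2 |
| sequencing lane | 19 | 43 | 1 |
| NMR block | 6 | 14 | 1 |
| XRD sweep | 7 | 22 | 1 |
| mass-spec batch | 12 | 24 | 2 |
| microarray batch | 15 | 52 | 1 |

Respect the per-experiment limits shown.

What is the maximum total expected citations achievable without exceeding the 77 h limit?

A density-first pass picks electrophysiology block + confocal imaging + 2×SAXS beamtime + XRD sweep + microarray batch — 261 at 77 h.
The 11 h tied up in confocal imaging and XRD sweep is better spent on electrophysiology block — total rises to 264 (77 h).
That's the maximum — no swap from here does better than 264.

264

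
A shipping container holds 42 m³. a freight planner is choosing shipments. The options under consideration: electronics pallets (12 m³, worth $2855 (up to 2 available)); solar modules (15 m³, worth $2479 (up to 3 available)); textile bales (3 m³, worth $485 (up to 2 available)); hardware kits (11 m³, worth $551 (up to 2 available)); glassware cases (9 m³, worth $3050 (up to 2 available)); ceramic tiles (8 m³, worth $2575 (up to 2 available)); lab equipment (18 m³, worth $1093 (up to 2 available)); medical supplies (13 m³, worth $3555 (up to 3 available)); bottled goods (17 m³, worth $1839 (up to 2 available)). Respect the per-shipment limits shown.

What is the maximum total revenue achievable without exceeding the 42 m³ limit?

Density check — glassware cases 338.89, ceramic tiles 321.88, medical supplies 273.46 are the best per m³.
Filling by ratio: 2×textile bales + 2×glassware cases + 2×ceramic tiles for 12220, with 2 m³ left unused.
Replace textile bales and ceramic tiles with medical supplies: the trade gains 495 net, giving 12715 at 42 m³.
Every other selection either busts 42 m³ or exceeds an availability limit or fails to beat 12715.

12715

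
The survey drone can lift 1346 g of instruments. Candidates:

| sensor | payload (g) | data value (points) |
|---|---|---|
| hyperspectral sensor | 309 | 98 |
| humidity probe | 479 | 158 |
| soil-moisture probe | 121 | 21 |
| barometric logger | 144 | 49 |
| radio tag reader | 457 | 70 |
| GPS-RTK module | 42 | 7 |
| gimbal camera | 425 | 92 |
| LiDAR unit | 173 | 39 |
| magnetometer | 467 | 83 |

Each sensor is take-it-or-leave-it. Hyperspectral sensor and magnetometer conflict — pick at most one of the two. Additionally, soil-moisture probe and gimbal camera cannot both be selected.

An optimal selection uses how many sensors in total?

Best achievable data value is 372.
One optimal bundle: hyperspectral sensor + humidity probe + soil-moisture probe + barometric logger + GPS-RTK module + LiDAR unit (1268 g).
Any selection reaching 372 contains exactly 6 sensors.

6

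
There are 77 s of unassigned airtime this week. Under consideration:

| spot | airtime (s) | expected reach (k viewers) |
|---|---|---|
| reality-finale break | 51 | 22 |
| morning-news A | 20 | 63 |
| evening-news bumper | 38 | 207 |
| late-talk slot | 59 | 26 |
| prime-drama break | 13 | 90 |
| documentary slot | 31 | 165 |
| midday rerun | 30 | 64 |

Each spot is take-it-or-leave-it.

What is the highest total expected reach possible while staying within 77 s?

The ratio heuristic lands on morning-news A + evening-news bumper + prime-drama break (360) but leaves 6 s idle.
Dropping morning-news A and prime-drama break frees 33 s; slotting in documentary slot (31 s) lifts the total to 372 at 69 s.

372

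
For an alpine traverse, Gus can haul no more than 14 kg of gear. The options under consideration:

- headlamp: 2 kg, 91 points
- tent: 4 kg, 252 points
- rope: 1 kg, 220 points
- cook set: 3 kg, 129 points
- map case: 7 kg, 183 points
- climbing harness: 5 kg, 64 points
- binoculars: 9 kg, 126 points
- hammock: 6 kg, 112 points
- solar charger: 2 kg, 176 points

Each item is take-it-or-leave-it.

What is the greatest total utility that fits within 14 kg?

Taking headlamp + tent + rope + cook set + solar charger: 12 kg used, 868 in utility.
Runner-up tent + rope + map case + solar charger tops out at 831.

868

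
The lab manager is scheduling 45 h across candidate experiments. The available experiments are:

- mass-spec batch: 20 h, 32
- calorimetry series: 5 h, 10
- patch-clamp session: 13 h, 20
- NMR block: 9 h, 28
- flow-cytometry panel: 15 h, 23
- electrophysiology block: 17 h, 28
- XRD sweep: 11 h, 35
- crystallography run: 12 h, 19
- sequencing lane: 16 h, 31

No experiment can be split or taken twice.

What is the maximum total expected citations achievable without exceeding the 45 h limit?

105

Ranking by ratio (expected citations/h): XRD sweep 3.18, NMR block 3.11, calorimetry series 2.00, sequencing lane 1.94.
Greedy by ratio would take calorimetry series + NMR block + XRD sweep + sequencing lane: 41 h used, total 104.
The 16 h tied up in sequencing lane is better spent on mass-spec batch — total rises to 105 (45 h).
That's the maximum — no swap from here does better than 105.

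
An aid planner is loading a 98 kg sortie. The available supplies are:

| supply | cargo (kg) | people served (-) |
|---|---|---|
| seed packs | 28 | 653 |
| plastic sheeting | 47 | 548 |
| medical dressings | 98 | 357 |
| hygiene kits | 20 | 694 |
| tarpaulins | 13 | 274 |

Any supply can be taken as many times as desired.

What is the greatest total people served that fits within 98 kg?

3050

The ratio ordering already packs tightly: 4×hygiene kits + tarpaulins, 93 kg, 3050.
That's the maximum — no swap from here does better than 3050.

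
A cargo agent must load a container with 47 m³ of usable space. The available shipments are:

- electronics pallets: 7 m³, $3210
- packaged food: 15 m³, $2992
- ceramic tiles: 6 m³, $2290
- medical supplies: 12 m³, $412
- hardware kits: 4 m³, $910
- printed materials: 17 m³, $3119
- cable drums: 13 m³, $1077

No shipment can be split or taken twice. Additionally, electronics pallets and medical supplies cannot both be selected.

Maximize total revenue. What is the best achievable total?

11611

Taking the top-ratio shipments first gives electronics pallets + packaged food + ceramic tiles + hardware kits + cable drums for 10479 (45 m³).
Replace hardware kits and cable drums with printed materials: the trade gains 1132 net, giving 11611 at 45 m³.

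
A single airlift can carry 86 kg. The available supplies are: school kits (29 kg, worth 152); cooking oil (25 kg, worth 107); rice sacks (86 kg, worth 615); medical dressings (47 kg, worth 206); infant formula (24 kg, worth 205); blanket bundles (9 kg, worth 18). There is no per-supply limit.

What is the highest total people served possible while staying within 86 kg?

633

Taking 3×infant formula + blanket bundles: 81 kg used, 633 in people served.
The spare 5 kg is too small for any remaining supply, and no exchange beats 633.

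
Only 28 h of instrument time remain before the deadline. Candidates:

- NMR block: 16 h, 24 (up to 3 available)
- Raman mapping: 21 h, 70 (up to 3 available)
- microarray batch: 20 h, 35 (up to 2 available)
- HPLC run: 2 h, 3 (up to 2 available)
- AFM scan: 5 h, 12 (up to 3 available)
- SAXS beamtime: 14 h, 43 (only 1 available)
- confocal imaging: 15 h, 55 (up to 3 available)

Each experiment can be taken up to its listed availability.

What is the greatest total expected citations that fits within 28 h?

85

Greedy by ratio would take HPLC run + 2×AFM scan + confocal imaging: 27 h used, total 82.
The 20 h tied up in AFM scan and confocal imaging is better spent on Raman mapping — total rises to 85 (28 h).
Nothing else within 28 h beats 85.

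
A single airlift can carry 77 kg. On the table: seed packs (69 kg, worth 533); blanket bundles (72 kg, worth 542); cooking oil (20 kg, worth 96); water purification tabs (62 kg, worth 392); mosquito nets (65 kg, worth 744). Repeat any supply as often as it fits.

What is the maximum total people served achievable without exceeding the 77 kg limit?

744

Density check — mosquito nets 11.45, seed packs 7.72, blanket bundles 7.53, water purification tabs 6.32 are the best per kg.
The ratio ordering already packs tightly: mosquito nets, 65 kg, 744.
Every other selection either busts 77 kg or fails to beat 744.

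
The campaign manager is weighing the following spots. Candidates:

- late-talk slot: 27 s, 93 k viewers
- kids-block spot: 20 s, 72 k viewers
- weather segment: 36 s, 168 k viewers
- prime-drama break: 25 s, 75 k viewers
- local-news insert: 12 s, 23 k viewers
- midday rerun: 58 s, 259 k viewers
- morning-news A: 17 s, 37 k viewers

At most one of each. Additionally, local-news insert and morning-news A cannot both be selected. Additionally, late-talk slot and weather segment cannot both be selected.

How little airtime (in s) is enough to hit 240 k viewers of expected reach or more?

56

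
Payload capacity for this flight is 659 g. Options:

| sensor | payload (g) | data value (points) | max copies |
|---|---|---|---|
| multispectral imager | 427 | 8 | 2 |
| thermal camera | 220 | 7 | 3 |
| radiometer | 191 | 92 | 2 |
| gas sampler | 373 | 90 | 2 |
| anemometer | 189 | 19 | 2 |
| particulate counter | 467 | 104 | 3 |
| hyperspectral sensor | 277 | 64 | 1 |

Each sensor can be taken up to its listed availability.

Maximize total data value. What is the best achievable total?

By data value per g: radiometer 0.48, gas sampler 0.24, hyperspectral sensor 0.23, particulate counter 0.22 lead.
Best packing: 2×radiometer + hyperspectral sensor — 659 g, 248 total.
Nothing else within 659 g beats 248.

248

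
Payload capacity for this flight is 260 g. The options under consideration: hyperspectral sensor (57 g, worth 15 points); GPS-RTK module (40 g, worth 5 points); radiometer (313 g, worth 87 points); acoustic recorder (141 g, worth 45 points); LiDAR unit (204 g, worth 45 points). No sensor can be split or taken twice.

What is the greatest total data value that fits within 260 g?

Best packing: hyperspectral sensor + GPS-RTK module + acoustic recorder — 238 g, 65 total.
An exhaustive check of the 32 subsets confirms 65.

65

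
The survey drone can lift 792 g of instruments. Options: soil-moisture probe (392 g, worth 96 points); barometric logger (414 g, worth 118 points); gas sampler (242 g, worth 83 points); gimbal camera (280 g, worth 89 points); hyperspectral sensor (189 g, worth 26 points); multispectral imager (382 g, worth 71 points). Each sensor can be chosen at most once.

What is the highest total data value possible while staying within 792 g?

Filling by ratio: gas sampler + gimbal camera + hyperspectral sensor for 198, with 81 g left unused.
Dropping gas sampler and hyperspectral sensor frees 431 g; slotting in barometric logger (414 g) lifts the total to 207 at 694 g.

207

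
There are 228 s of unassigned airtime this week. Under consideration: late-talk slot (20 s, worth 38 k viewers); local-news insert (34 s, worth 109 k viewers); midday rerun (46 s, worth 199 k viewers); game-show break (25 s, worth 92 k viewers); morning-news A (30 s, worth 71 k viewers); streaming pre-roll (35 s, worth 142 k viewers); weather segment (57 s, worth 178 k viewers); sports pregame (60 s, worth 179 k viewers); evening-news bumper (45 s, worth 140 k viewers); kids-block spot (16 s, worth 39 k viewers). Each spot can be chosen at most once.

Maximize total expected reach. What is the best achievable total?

A density-first pass picks local-news insert + midday rerun + game-show break + streaming pre-roll + weather segment + kids-block spot — 759 at 213 s.
Replace kids-block spot with morning-news A: the trade gains 32 net, giving 791 at 227 s.
Midday rerun + game-show break + streaming pre-roll + sports pregame + evening-news bumper + kids-block spot matches that 791 at 227 s; no feasible combination exceeds it.

791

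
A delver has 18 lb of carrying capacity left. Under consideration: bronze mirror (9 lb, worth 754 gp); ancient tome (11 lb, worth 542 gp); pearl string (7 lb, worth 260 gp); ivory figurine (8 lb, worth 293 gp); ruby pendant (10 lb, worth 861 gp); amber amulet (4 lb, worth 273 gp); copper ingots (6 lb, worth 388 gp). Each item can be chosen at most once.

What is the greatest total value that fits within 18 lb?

1249

A density-first pass picks ruby pendant + amber amulet — 1134 at 14 lb.
The 4 lb tied up in amber amulet is better spent on copper ingots — total rises to 1249 (16 lb).
The spare 2 lb is too small for any remaining item, and no exchange beats 1249.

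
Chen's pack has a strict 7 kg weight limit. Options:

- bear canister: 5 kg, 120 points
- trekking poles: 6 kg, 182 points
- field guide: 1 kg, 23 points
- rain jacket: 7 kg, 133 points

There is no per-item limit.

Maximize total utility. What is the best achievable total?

Taking trekking poles + field guide: 7 kg used, 205 in utility.
No other feasible combination exceeds 205.

205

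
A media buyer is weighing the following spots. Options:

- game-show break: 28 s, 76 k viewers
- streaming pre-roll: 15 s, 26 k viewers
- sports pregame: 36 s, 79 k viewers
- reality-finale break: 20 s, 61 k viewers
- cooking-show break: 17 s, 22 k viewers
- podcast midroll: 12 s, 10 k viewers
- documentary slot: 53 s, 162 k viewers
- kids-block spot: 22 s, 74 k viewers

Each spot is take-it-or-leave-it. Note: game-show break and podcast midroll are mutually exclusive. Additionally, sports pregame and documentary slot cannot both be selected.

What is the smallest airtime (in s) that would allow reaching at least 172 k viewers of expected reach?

65

Look for the lowest-airtime combination reaching 172.
podcast midroll + documentary slot reaches 172 using 65 s.
Below 65 s the best achievable stays under 172.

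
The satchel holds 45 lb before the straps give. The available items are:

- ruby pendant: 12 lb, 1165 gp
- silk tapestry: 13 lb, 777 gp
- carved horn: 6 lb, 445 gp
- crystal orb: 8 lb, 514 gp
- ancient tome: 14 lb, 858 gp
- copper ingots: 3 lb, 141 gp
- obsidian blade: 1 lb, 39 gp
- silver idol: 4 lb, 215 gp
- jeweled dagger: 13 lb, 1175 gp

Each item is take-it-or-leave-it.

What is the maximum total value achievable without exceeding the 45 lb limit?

Ranking by ratio (value/lb): ruby pendant 97.08, jeweled dagger 90.38, carved horn 74.17, crystal orb 64.25.
Taking the top-ratio items first gives ruby pendant + carved horn + crystal orb + obsidian blade + silver idol + jeweled dagger for 3553 (44 lb).
The 13 lb tied up in crystal orb and obsidian blade and silver idol is better spent on ancient tome — total rises to 3643 (45 lb).
Runner-up ruby pendant + silk tapestry + carved horn + obsidian blade + jeweled dagger tops out at 3601.

3643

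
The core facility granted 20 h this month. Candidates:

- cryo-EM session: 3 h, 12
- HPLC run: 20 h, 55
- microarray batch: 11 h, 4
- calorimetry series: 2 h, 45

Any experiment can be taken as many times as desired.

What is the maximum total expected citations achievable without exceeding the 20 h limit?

450

Ranking by ratio (expected citations/h): calorimetry series 22.50, cryo-EM session 4.00, HPLC run 2.75, microarray batch 0.36.
The ratio ordering already packs tightly: 10×calorimetry series, 20 h, 450.
Nothing else within 20 h beats 450.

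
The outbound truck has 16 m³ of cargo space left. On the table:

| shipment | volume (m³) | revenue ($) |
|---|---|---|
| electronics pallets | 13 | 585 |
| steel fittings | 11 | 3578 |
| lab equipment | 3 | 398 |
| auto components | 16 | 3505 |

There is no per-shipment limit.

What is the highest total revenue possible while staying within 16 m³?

Taking steel fittings + lab equipment: 14 m³ used, 3976 in revenue.
Every other selection either busts 16 m³ or fails to beat 3976.

3976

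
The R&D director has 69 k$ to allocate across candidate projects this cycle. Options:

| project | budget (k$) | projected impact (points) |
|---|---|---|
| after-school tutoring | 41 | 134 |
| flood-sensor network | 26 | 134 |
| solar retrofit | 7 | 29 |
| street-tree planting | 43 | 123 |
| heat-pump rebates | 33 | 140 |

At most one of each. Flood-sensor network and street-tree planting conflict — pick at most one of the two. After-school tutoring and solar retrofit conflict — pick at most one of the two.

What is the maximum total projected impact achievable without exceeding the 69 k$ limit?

Flood-sensor network + solar retrofit + heat-pump rebates uses 66 of the 69 k$ and totals 303.
Every other selection either busts 69 k$ or breaks a pairing rule or fails to beat 303.

303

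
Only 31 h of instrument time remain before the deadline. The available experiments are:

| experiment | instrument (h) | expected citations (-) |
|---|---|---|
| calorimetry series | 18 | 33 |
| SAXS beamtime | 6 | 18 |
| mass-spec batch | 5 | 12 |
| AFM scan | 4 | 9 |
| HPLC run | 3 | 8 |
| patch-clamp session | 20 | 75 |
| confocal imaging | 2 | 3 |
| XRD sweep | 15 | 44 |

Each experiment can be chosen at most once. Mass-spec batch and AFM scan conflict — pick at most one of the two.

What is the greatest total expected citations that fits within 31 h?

Ranking by ratio (expected citations/h): patch-clamp session 3.75, SAXS beamtime 3.00, XRD sweep 2.93, HPLC run 2.67.
Taking the top-ratio experiments first gives SAXS beamtime + HPLC run + patch-clamp session + confocal imaging for 104 (31 h).
The 5 h tied up in HPLC run and confocal imaging is better spent on mass-spec batch — total rises to 105 (31 h).

105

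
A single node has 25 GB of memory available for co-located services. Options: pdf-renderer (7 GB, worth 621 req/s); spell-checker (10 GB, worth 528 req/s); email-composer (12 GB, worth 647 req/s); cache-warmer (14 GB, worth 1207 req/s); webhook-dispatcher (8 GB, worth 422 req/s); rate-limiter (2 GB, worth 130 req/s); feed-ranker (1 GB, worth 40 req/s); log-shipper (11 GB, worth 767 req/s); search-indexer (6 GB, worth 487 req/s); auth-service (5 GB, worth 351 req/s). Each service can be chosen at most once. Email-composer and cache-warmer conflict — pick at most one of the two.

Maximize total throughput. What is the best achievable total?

Density check — pdf-renderer 88.71, cache-warmer 86.21, search-indexer 81.17, auth-service 70.20 are the best per GB.
Filling by ratio: pdf-renderer + cache-warmer + rate-limiter + feed-ranker for 1998, with 1 GB left unused.
A better packing is cache-warmer + search-indexer + auth-service: 25 GB, total 2045.

2045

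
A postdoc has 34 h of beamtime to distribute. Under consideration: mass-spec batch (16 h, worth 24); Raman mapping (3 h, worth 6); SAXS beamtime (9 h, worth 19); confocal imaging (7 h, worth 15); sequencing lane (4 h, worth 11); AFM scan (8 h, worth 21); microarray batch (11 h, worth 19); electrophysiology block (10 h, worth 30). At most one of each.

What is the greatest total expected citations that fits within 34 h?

Density check — electrophysiology block 3.00, sequencing lane 2.75, AFM scan 2.62, confocal imaging 2.14 are the best per h.
The ratio heuristic lands on Raman mapping + confocal imaging + sequencing lane + AFM scan + electrophysiology block (83) but leaves 2 h idle.
Replace confocal imaging with SAXS beamtime: the trade gains 4 net, giving 87 at 34 h.
Runner-up SAXS beamtime + confocal imaging + AFM scan + electrophysiology block tops out at 85.

87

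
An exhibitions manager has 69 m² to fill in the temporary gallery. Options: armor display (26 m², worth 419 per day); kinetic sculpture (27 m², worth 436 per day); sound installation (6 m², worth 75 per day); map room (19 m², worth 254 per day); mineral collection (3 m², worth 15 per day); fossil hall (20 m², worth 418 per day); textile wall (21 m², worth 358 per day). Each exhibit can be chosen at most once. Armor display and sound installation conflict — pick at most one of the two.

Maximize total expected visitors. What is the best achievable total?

1212

Ranking by ratio (expected visitors/m²): fossil hall 20.90, textile wall 17.05, kinetic sculpture 16.15.
Best packing: kinetic sculpture + fossil hall + textile wall — 68 m², 1212 total.
Next best is armor display + fossil hall + textile wall at 1195 (67 m²) — short by 17.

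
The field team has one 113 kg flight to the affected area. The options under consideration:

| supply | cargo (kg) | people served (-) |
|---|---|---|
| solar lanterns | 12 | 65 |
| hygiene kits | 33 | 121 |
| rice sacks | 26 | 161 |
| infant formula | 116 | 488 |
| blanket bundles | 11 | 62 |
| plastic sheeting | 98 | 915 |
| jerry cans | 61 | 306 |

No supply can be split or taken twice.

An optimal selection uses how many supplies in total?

2

Best achievable people served is 980.
One optimal bundle: solar lanterns + plastic sheeting (110 kg).
Every optimal selection uses 2 supplies.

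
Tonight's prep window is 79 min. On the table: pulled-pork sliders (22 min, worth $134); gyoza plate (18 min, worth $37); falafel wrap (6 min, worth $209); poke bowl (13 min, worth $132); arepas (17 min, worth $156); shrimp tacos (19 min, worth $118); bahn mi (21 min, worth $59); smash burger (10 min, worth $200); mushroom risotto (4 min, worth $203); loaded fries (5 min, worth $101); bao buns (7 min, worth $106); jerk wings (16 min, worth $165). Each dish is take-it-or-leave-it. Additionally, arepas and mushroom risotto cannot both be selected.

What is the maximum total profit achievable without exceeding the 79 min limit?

By profit per min: mushroom risotto 50.75, falafel wrap 34.83, loaded fries 20.20 lead.
Best packing: gyoza plate + falafel wrap + poke bowl + smash burger + mushroom risotto + loaded fries + bao buns + jerk wings — 79 min, 1153 total.
Next best is pulled-pork sliders + falafel wrap + poke bowl + smash burger + mushroom risotto + bao buns + jerk wings at 1149 (78 min) — short by 4.

1153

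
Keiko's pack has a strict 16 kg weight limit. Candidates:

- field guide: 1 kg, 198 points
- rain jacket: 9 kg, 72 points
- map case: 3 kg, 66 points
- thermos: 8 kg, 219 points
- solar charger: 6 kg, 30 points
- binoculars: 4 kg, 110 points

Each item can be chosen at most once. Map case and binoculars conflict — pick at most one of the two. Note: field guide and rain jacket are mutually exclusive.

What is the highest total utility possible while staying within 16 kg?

Best packing: field guide + thermos + binoculars — 13 kg, 527 total.
An exhaustive check of the 64 subsets confirms 527.

527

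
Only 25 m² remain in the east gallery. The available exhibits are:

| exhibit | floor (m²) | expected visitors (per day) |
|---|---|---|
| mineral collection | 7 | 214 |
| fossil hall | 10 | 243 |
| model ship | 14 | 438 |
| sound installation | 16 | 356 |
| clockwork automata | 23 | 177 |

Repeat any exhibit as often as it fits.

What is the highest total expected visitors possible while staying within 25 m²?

By expected visitors per m²: model ship 31.29, mineral collection 30.57, fossil hall 24.30, sound installation 22.25 lead.
Filling by ratio: mineral collection + model ship for 652, with 4 m² left unused.
Dropping mineral collection frees 7 m²; slotting in fossil hall (10 m²) lifts the total to 681 at 24 m².
Nothing else within 25 m² beats 681.

681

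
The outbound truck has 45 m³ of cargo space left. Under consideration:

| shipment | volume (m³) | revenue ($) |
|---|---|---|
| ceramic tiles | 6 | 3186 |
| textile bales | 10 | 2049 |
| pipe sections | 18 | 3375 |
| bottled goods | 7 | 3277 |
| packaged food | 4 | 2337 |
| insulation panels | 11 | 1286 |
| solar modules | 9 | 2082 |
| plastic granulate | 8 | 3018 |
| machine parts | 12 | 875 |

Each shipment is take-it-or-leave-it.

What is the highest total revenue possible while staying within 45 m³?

15949

The ratio ordering already packs tightly: ceramic tiles + textile bales + bottled goods + packaged food + solar modules + plastic granulate, 44 m³, 15949.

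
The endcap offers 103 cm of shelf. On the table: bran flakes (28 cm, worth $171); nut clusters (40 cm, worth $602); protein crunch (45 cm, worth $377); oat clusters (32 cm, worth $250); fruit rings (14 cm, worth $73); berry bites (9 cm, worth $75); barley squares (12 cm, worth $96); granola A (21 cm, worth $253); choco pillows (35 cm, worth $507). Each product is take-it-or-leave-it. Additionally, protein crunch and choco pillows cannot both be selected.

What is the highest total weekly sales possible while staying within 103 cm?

1362

Density check — nut clusters 15.05, choco pillows 14.49, granola A 12.05, protein crunch 8.38 are the best per cm.
Best packing: nut clusters + granola A + choco pillows — 96 cm, 1362 total.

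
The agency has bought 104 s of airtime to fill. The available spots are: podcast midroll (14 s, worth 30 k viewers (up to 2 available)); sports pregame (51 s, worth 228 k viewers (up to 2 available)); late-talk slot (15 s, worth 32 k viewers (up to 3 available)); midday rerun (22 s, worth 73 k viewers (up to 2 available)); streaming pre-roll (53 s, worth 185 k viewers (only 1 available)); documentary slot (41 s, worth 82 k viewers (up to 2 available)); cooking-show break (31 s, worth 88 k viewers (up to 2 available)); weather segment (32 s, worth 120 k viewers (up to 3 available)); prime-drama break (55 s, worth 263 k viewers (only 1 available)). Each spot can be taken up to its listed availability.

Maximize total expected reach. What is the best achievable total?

A density-first pass picks podcast midroll + weather segment + prime-drama break — 413 at 101 s.
Replace podcast midroll and weather segment and prime-drama break with 2×sports pregame: the trade gains 43 net, giving 456 at 102 s.
No other feasible combination exceeds 456.

456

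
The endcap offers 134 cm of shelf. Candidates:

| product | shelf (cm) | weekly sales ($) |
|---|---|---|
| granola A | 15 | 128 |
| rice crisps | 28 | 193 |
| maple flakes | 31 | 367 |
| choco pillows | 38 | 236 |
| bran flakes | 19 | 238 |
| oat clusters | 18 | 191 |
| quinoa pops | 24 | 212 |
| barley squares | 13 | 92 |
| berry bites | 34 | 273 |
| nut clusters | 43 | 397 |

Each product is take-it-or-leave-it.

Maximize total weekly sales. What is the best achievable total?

1342

Taking the top-ratio products first gives granola A + maple flakes + bran flakes + oat clusters + nut clusters for 1321 (126 cm).
The 18 cm tied up in oat clusters is better spent on quinoa pops — total rises to 1342 (132 cm).
Next best is granola A + maple flakes + bran flakes + oat clusters + nut clusters at 1321 (126 cm) — short by 21.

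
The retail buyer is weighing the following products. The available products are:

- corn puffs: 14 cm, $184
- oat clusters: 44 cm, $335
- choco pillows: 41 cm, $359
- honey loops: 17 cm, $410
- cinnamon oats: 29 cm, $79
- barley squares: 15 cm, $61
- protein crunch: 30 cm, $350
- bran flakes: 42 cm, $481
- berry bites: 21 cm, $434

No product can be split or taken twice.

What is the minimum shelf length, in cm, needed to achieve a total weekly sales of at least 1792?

124

Need the lightest bundle worth ≥ 1792.
corn puffs + honey loops + protein crunch + bran flakes + berry bites: 1859 weekly sales at 124 cm.
Any bundle with less than 124 cm falls short of 1792.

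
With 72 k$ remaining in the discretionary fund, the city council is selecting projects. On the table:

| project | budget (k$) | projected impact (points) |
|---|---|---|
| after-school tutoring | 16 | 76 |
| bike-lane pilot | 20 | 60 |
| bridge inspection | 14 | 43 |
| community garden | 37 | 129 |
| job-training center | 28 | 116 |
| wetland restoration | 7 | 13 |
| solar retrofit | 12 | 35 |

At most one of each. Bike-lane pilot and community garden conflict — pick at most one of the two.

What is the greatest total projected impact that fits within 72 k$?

Ranking by ratio (projected impact/k$): after-school tutoring 4.75, job-training center 4.14, community garden 3.49.
The ratio ordering already packs tightly: after-school tutoring + bridge inspection + job-training center + solar retrofit, 70 k$, 270.
That's the maximum — no feasible swap from here does better than 270.

270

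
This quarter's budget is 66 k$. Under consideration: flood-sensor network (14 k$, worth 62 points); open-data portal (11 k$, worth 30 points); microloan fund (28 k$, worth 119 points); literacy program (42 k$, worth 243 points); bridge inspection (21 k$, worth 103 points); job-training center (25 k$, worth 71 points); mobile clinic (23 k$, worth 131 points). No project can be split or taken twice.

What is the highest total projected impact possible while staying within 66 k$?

374

Density check — literacy program 5.79, mobile clinic 5.70, bridge inspection 4.90 are the best per k$.
Best packing: literacy program + mobile clinic — 65 k$, 374 total.
Every other selection either busts 66 k$ or fails to beat 374.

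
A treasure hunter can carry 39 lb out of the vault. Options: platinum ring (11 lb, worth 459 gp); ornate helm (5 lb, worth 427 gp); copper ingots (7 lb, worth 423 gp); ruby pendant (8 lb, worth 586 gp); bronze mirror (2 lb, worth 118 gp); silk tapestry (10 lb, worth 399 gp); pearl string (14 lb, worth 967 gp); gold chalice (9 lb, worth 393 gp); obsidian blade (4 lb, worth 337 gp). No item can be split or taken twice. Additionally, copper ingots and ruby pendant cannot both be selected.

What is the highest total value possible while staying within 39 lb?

2547

Best packing: ornate helm + copper ingots + pearl string + gold chalice + obsidian blade — 39 lb, 2547 total.
An exhaustive check of the 512 subsets confirms 2547.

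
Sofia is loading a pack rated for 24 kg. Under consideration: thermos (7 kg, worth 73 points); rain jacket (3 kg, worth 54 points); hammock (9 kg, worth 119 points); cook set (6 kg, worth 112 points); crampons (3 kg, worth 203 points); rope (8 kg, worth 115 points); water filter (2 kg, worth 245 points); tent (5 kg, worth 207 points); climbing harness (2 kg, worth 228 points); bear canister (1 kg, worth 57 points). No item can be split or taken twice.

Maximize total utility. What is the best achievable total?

By utility per kg: water filter 122.50, climbing harness 114.00, crampons 67.67, bear canister 57.00 lead.
The ratio heuristic lands on rain jacket + cook set + crampons + water filter + tent + climbing harness + bear canister (1106) but leaves 2 kg idle.
Replace cook set with rope: the trade gains 3 net, giving 1109 at 24 kg.

1109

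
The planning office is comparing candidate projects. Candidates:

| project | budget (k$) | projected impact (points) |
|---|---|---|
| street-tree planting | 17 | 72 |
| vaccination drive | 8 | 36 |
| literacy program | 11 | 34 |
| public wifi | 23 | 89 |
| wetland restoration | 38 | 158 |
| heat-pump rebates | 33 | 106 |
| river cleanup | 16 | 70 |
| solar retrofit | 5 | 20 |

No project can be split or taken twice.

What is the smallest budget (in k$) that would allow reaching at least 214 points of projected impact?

51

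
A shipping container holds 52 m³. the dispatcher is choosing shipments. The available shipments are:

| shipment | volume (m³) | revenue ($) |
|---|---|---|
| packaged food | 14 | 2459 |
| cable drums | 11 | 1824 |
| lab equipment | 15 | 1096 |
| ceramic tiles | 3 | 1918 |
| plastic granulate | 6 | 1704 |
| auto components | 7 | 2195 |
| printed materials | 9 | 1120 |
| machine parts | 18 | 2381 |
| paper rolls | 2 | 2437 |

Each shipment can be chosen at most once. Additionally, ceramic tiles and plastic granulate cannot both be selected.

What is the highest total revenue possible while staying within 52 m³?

11953

Packaged food + cable drums + ceramic tiles + auto components + printed materials + paper rolls uses 46 of the 52 m³ and totals 11953.
Next best is packaged food + cable drums + lab equipment + ceramic tiles + auto components + paper rolls at 11929 (52 m³) — short by 24.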